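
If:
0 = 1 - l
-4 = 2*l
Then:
No Solution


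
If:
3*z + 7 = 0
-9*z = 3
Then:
No Solution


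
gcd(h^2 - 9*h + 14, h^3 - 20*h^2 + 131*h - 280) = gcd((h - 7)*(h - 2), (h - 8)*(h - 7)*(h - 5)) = h - 7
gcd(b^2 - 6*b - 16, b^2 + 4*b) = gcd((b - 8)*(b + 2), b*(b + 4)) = 1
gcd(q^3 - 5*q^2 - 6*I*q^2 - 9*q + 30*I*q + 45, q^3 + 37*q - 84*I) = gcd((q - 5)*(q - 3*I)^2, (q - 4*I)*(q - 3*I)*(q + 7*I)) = q - 3*I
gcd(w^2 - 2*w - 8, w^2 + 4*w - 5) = 1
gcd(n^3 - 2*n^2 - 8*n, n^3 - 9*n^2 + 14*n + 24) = n - 4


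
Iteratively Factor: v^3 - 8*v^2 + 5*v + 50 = (v - 5)*(v^2 - 3*v - 10) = (v - 5)^2*(v + 2)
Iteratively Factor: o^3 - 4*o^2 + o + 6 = (o - 3)*(o^2 - o - 2) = (o - 3)*(o - 2)*(o + 1)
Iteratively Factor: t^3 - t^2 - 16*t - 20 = (t + 2)*(t^2 - 3*t - 10) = (t - 5)*(t + 2)*(t + 2)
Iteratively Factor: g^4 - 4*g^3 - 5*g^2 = (g)*(g^3 - 4*g^2 - 5*g) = g*(g + 1)*(g^2 - 5*g) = g*(g - 5)*(g + 1)*(g)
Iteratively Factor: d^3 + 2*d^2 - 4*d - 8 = (d + 2)*(d^2 - 4) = (d - 2)*(d + 2)*(d + 2)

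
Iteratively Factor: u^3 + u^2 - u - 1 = (u + 1)*(u^2 - 1) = (u - 1)*(u + 1)*(u + 1)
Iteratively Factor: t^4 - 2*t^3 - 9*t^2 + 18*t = (t - 3)*(t^3 + t^2 - 6*t) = (t - 3)*(t - 2)*(t^2 + 3*t) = t*(t - 3)*(t - 2)*(t + 3)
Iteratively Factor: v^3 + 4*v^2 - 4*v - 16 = (v + 4)*(v^2 - 4) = (v + 2)*(v + 4)*(v - 2)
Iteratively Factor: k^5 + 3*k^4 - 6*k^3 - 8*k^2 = (k + 4)*(k^4 - k^3 - 2*k^2) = k*(k + 4)*(k^3 - k^2 - 2*k) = k*(k + 1)*(k + 4)*(k^2 - 2*k) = k^2*(k + 1)*(k + 4)*(k - 2)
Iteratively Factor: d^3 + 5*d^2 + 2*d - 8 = (d + 4)*(d^2 + d - 2) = (d - 1)*(d + 4)*(d + 2)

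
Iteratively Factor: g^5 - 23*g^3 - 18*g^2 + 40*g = (g + 2)*(g^4 - 2*g^3 - 19*g^2 + 20*g) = (g - 5)*(g + 2)*(g^3 + 3*g^2 - 4*g) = (g - 5)*(g - 1)*(g + 2)*(g^2 + 4*g) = (g - 5)*(g - 1)*(g + 2)*(g + 4)*(g)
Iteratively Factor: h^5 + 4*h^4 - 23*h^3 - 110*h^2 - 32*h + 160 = (h + 4)*(h^4 - 23*h^2 - 18*h + 40) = (h + 4)^2*(h^3 - 4*h^2 - 7*h + 10) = (h - 5)*(h + 4)^2*(h^2 + h - 2) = (h - 5)*(h - 1)*(h + 4)^2*(h + 2)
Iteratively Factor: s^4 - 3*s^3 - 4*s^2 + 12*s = (s)*(s^3 - 3*s^2 - 4*s + 12) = s*(s - 3)*(s^2 - 4) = s*(s - 3)*(s + 2)*(s - 2)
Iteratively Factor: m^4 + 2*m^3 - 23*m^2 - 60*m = (m + 3)*(m^3 - m^2 - 20*m) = (m + 3)*(m + 4)*(m^2 - 5*m) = (m - 5)*(m + 3)*(m + 4)*(m)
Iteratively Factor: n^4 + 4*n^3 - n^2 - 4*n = (n - 1)*(n^3 + 5*n^2 + 4*n) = n*(n - 1)*(n^2 + 5*n + 4) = n*(n - 1)*(n + 4)*(n + 1)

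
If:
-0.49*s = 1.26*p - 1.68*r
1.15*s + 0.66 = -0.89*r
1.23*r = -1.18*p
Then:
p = 0.09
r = -0.08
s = -0.51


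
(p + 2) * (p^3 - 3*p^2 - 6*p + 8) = p^4 - p^3 - 12*p^2 - 4*p + 16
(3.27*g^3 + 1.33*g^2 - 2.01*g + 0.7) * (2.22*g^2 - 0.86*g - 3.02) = 7.2594*g^5 + 0.140400000000001*g^4 - 15.4814*g^3 - 0.734*g^2 + 5.4682*g - 2.114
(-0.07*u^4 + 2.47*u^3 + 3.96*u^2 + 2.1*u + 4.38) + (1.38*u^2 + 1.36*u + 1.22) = -0.07*u^4 + 2.47*u^3 + 5.34*u^2 + 3.46*u + 5.6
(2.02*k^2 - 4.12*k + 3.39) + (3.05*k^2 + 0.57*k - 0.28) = 5.07*k^2 - 3.55*k + 3.11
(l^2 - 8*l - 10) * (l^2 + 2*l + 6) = l^4 - 6*l^3 - 20*l^2 - 68*l - 60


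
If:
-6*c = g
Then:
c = -g/6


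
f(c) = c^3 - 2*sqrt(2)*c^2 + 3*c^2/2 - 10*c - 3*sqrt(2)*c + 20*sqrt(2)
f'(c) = 3*c^2 - 4*sqrt(2)*c + 3*c - 10 - 3*sqrt(2)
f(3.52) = 5.30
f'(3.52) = 13.58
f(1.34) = 9.22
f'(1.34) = -12.42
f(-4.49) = -25.07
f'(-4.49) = 58.17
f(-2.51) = 39.85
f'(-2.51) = 11.33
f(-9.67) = -862.44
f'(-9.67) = 291.98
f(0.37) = 22.88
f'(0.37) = -14.81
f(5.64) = 85.11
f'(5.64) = 66.20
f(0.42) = 22.14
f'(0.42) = -14.83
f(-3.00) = 32.06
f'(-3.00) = 20.73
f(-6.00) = -150.08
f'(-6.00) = 109.70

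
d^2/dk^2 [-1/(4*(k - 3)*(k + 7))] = (-(k - 3)^2 - (k - 3)*(k + 7) - (k + 7)^2)/(2*(k - 3)^3*(k + 7)^3)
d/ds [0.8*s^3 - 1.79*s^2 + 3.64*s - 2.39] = 2.4*s^2 - 3.58*s + 3.64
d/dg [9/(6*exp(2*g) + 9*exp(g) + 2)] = (-108*exp(g) - 81)*exp(g)/(6*exp(2*g) + 9*exp(g) + 2)^2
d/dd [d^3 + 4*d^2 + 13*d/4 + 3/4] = 3*d^2 + 8*d + 13/4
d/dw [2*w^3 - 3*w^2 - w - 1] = 6*w^2 - 6*w - 1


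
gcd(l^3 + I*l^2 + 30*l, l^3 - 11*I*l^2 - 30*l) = l^2 - 5*I*l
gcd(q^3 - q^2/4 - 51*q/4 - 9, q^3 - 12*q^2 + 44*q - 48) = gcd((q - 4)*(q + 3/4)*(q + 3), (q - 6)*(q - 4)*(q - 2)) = q - 4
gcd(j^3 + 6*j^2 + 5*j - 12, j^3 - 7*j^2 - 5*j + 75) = j + 3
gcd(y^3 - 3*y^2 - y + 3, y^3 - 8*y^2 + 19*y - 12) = y^2 - 4*y + 3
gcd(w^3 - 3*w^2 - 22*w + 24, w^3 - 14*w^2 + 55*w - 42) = w^2 - 7*w + 6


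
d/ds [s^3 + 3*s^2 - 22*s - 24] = 3*s^2 + 6*s - 22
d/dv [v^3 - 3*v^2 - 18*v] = 3*v^2 - 6*v - 18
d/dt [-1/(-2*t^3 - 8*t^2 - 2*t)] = (-3*t^2 - 8*t - 1)/(2*t^2*(t^2 + 4*t + 1)^2)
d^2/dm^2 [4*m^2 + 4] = 8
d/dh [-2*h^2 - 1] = -4*h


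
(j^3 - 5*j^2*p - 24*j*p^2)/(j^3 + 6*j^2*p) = (j^2 - 5*j*p - 24*p^2)/(j*(j + 6*p))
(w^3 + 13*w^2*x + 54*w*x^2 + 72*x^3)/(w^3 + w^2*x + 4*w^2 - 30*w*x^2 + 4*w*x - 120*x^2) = (-w^2 - 7*w*x - 12*x^2)/(-w^2 + 5*w*x - 4*w + 20*x)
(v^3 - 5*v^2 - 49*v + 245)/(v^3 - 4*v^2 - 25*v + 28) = (v^2 + 2*v - 35)/(v^2 + 3*v - 4)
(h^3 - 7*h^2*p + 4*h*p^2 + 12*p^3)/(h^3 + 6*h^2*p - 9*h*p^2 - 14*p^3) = (h - 6*p)/(h + 7*p)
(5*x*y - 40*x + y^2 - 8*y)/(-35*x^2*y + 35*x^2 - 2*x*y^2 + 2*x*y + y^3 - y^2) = (8 - y)/(7*x*y - 7*x - y^2 + y)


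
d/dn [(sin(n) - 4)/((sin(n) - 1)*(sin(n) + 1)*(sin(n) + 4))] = 2*(15*sin(n)/cos(n)^3 + tan(n) - 4/cos(n))/(sin(n) + 4)^2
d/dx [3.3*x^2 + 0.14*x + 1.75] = 6.6*x + 0.14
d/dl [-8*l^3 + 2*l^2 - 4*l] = -24*l^2 + 4*l - 4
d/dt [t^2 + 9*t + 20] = 2*t + 9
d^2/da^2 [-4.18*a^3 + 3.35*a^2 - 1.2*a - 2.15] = 6.7 - 25.08*a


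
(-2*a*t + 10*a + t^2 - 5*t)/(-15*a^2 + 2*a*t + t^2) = (-2*a*t + 10*a + t^2 - 5*t)/(-15*a^2 + 2*a*t + t^2)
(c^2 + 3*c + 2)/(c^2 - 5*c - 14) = (c + 1)/(c - 7)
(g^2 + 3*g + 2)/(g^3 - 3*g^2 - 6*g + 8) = (g + 1)/(g^2 - 5*g + 4)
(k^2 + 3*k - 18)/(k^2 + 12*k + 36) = (k - 3)/(k + 6)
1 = 1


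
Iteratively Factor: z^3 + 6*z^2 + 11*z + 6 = (z + 3)*(z^2 + 3*z + 2) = (z + 1)*(z + 3)*(z + 2)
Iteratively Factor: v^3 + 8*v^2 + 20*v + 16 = (v + 4)*(v^2 + 4*v + 4) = (v + 2)*(v + 4)*(v + 2)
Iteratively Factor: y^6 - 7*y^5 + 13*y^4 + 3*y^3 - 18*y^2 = (y - 3)*(y^5 - 4*y^4 + y^3 + 6*y^2) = (y - 3)*(y + 1)*(y^4 - 5*y^3 + 6*y^2) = y*(y - 3)*(y + 1)*(y^3 - 5*y^2 + 6*y) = y*(y - 3)*(y - 2)*(y + 1)*(y^2 - 3*y) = y^2*(y - 3)*(y - 2)*(y + 1)*(y - 3)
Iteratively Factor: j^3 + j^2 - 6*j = (j)*(j^2 + j - 6) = j*(j + 3)*(j - 2)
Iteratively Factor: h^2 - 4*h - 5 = (h - 5)*(h + 1)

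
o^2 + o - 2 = (o - 1)*(o + 2)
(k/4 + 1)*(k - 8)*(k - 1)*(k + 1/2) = k^4/4 - 9*k^3/8 - 61*k^2/8 + 9*k/2 + 4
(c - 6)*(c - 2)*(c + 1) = c^3 - 7*c^2 + 4*c + 12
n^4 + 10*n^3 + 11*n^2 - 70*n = n*(n - 2)*(n + 5)*(n + 7)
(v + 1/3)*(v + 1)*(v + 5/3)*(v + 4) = v^4 + 7*v^3 + 131*v^2/9 + 97*v/9 + 20/9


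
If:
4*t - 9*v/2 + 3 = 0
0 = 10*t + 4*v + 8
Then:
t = -48/61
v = -2/61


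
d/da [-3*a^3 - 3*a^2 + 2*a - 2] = -9*a^2 - 6*a + 2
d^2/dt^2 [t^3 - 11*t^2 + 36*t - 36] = 6*t - 22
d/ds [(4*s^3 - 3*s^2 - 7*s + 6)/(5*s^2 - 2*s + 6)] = (20*s^4 - 16*s^3 + 113*s^2 - 96*s - 30)/(25*s^4 - 20*s^3 + 64*s^2 - 24*s + 36)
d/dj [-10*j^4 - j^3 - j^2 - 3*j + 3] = -40*j^3 - 3*j^2 - 2*j - 3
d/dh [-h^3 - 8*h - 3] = -3*h^2 - 8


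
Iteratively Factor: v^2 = (v)*(v)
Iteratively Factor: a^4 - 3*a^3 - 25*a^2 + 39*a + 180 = (a + 3)*(a^3 - 6*a^2 - 7*a + 60) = (a + 3)^2*(a^2 - 9*a + 20) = (a - 5)*(a + 3)^2*(a - 4)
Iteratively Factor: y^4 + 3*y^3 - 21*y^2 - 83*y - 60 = (y - 5)*(y^3 + 8*y^2 + 19*y + 12) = (y - 5)*(y + 1)*(y^2 + 7*y + 12) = (y - 5)*(y + 1)*(y + 4)*(y + 3)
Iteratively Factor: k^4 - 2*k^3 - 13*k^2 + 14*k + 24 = (k - 2)*(k^3 - 13*k - 12) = (k - 4)*(k - 2)*(k^2 + 4*k + 3) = (k - 4)*(k - 2)*(k + 1)*(k + 3)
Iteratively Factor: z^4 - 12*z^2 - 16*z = (z + 2)*(z^3 - 2*z^2 - 8*z) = (z - 4)*(z + 2)*(z^2 + 2*z) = z*(z - 4)*(z + 2)*(z + 2)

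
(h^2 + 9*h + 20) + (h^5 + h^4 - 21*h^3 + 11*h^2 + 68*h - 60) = h^5 + h^4 - 21*h^3 + 12*h^2 + 77*h - 40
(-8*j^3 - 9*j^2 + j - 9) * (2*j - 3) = -16*j^4 + 6*j^3 + 29*j^2 - 21*j + 27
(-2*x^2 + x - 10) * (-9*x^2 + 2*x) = 18*x^4 - 13*x^3 + 92*x^2 - 20*x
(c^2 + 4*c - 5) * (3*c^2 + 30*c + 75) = 3*c^4 + 42*c^3 + 180*c^2 + 150*c - 375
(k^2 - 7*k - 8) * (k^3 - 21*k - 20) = k^5 - 7*k^4 - 29*k^3 + 127*k^2 + 308*k + 160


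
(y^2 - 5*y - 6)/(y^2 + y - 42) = (y + 1)/(y + 7)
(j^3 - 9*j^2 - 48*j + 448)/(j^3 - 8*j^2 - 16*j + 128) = (j^2 - j - 56)/(j^2 - 16)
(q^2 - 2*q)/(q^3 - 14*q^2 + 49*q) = (q - 2)/(q^2 - 14*q + 49)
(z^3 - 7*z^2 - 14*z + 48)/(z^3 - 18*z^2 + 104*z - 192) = (z^2 + z - 6)/(z^2 - 10*z + 24)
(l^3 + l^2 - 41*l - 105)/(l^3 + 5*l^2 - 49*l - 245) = (l + 3)/(l + 7)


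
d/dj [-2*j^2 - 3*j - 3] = -4*j - 3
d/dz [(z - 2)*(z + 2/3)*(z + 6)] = 3*z^2 + 28*z/3 - 28/3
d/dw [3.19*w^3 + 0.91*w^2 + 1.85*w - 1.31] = 9.57*w^2 + 1.82*w + 1.85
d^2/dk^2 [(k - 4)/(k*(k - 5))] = 2*(k^3 - 12*k^2 + 60*k - 100)/(k^3*(k^3 - 15*k^2 + 75*k - 125))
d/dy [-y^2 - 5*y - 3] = -2*y - 5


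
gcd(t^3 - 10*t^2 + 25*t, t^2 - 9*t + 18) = 1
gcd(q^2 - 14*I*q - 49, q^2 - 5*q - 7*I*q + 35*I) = q - 7*I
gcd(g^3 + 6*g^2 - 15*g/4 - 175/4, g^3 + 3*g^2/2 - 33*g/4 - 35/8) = g^2 + g - 35/4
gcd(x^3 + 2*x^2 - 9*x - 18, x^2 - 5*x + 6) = x - 3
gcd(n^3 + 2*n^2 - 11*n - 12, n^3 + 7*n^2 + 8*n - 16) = n + 4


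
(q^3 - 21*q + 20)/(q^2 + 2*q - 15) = (q^2 - 5*q + 4)/(q - 3)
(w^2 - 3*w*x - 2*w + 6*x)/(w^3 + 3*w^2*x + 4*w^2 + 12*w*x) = (w^2 - 3*w*x - 2*w + 6*x)/(w*(w^2 + 3*w*x + 4*w + 12*x))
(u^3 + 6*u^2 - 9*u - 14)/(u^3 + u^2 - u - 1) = (u^2 + 5*u - 14)/(u^2 - 1)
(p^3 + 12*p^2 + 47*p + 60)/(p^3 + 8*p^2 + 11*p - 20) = (p + 3)/(p - 1)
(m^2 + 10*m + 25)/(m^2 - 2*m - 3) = (m^2 + 10*m + 25)/(m^2 - 2*m - 3)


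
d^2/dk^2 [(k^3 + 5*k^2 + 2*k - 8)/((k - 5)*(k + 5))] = 18*(3*k^3 + 39*k^2 + 225*k + 325)/(k^6 - 75*k^4 + 1875*k^2 - 15625)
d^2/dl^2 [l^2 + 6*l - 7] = 2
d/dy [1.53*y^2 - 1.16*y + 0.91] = 3.06*y - 1.16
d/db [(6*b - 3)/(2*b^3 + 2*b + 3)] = 6*(2*b^3 + 2*b - (2*b - 1)*(3*b^2 + 1) + 3)/(2*b^3 + 2*b + 3)^2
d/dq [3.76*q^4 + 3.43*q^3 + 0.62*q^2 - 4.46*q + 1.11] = 15.04*q^3 + 10.29*q^2 + 1.24*q - 4.46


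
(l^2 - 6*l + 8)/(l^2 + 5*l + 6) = (l^2 - 6*l + 8)/(l^2 + 5*l + 6)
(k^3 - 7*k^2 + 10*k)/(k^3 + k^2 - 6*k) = (k - 5)/(k + 3)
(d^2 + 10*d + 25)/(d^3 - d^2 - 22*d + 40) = (d + 5)/(d^2 - 6*d + 8)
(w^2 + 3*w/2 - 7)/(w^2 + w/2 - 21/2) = (w - 2)/(w - 3)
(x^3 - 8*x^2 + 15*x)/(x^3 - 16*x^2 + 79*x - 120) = x/(x - 8)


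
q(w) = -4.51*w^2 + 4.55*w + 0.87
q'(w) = 4.55 - 9.02*w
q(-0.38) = -1.51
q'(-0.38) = 7.98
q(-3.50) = -70.30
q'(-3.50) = 36.12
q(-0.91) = -7.01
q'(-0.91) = 12.76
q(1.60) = -3.40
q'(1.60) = -9.88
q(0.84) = 1.51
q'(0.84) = -3.03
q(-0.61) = -3.58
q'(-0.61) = 10.05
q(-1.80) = -21.93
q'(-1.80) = 20.79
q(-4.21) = -98.22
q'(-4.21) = 42.52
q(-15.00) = -1082.13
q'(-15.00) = 139.85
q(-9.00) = -405.39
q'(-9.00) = 85.73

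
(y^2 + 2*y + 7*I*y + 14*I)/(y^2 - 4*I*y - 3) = (y^2 + y*(2 + 7*I) + 14*I)/(y^2 - 4*I*y - 3)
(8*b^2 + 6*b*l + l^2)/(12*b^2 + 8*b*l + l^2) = (4*b + l)/(6*b + l)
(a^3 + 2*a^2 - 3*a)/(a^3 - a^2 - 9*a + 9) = a/(a - 3)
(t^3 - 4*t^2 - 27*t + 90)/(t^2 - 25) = (t^2 - 9*t + 18)/(t - 5)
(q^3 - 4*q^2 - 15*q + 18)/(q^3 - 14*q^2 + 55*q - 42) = (q + 3)/(q - 7)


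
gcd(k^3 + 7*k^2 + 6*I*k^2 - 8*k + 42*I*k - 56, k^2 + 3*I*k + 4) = k + 4*I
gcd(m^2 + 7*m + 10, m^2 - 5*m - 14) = m + 2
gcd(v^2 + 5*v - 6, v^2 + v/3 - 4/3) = v - 1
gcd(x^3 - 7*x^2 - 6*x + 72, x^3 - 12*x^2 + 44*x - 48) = x^2 - 10*x + 24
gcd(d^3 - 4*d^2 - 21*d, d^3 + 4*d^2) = d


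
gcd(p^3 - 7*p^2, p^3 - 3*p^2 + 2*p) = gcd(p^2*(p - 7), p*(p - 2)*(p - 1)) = p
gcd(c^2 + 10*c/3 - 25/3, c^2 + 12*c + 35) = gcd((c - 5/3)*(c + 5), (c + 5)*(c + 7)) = c + 5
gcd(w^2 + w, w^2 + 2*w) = w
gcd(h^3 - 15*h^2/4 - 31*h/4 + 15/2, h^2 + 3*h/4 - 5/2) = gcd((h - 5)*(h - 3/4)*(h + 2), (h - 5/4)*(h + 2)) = h + 2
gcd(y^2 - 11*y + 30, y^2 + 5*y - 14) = 1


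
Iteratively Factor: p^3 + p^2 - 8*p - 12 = (p + 2)*(p^2 - p - 6) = (p + 2)^2*(p - 3)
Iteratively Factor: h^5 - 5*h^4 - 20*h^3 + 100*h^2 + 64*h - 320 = (h - 4)*(h^4 - h^3 - 24*h^2 + 4*h + 80) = (h - 4)*(h - 2)*(h^3 + h^2 - 22*h - 40) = (h - 4)*(h - 2)*(h + 2)*(h^2 - h - 20) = (h - 5)*(h - 4)*(h - 2)*(h + 2)*(h + 4)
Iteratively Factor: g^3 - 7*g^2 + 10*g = (g - 5)*(g^2 - 2*g) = (g - 5)*(g - 2)*(g)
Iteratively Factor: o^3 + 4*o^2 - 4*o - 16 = (o + 2)*(o^2 + 2*o - 8) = (o - 2)*(o + 2)*(o + 4)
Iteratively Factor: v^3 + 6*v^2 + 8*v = (v + 4)*(v^2 + 2*v) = (v + 2)*(v + 4)*(v)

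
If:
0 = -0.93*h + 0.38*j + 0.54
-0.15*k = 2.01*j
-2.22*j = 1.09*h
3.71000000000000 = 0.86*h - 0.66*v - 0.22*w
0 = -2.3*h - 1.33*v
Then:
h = 0.48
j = -0.24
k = 3.18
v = -0.84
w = -12.46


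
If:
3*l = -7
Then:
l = -7/3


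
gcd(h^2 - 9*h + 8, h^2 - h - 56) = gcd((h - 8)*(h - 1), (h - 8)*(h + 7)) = h - 8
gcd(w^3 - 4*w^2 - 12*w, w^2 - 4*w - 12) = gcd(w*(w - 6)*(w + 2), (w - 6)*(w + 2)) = w^2 - 4*w - 12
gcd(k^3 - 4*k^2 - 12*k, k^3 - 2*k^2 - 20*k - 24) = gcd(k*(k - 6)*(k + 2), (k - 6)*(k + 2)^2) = k^2 - 4*k - 12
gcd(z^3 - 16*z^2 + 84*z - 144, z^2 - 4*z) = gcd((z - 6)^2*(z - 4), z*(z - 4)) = z - 4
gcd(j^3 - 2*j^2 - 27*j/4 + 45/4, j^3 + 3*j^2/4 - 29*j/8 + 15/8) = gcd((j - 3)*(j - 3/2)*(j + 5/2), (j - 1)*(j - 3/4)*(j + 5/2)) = j + 5/2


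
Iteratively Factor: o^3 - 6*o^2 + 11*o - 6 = (o - 3)*(o^2 - 3*o + 2) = (o - 3)*(o - 2)*(o - 1)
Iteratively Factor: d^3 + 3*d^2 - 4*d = (d - 1)*(d^2 + 4*d) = (d - 1)*(d + 4)*(d)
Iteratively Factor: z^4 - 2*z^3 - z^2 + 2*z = (z - 2)*(z^3 - z) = (z - 2)*(z + 1)*(z^2 - z) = (z - 2)*(z - 1)*(z + 1)*(z)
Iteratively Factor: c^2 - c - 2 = (c - 2)*(c + 1)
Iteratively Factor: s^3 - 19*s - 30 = (s + 3)*(s^2 - 3*s - 10) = (s - 5)*(s + 3)*(s + 2)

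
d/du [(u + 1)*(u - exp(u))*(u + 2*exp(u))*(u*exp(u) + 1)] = (1 - exp(u))*(u + 1)*(u + 2*exp(u))*(u*exp(u) + 1) + (u + 1)^2*(u - exp(u))*(u + 2*exp(u))*exp(u) + (u + 1)*(u - exp(u))*(u*exp(u) + 1)*(2*exp(u) + 1) + (u - exp(u))*(u + 2*exp(u))*(u*exp(u) + 1)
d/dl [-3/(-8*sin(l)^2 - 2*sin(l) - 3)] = -6*(8*sin(l) + 1)*cos(l)/(8*sin(l)^2 + 2*sin(l) + 3)^2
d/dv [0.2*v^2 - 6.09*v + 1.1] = 0.4*v - 6.09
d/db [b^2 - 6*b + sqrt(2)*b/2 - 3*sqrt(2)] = 2*b - 6 + sqrt(2)/2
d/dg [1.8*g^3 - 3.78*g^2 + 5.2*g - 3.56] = 5.4*g^2 - 7.56*g + 5.2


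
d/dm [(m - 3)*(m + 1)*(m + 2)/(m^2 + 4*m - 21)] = (m^2 + 14*m + 19)/(m^2 + 14*m + 49)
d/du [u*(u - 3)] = 2*u - 3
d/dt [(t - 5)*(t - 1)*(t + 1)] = 3*t^2 - 10*t - 1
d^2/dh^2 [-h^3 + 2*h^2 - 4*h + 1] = 4 - 6*h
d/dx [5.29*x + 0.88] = 5.29000000000000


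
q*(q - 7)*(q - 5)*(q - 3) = q^4 - 15*q^3 + 71*q^2 - 105*q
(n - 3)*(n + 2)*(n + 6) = n^3 + 5*n^2 - 12*n - 36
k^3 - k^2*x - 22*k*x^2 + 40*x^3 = (k - 4*x)*(k - 2*x)*(k + 5*x)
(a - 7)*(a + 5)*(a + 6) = a^3 + 4*a^2 - 47*a - 210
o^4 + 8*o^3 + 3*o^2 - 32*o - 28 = (o - 2)*(o + 1)*(o + 2)*(o + 7)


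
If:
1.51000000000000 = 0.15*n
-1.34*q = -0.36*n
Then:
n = 10.07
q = 2.70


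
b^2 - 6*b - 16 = (b - 8)*(b + 2)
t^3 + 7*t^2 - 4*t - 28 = (t - 2)*(t + 2)*(t + 7)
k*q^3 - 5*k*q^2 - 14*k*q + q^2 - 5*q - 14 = (q - 7)*(q + 2)*(k*q + 1)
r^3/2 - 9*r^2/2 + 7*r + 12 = (r/2 + 1/2)*(r - 6)*(r - 4)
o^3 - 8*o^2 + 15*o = o*(o - 5)*(o - 3)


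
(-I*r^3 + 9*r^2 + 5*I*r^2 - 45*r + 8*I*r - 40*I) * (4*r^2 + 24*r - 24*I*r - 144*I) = -4*I*r^5 + 12*r^4 - 4*I*r^4 + 12*r^3 - 64*I*r^3 - 168*r^2 - 184*I*r^2 + 192*r + 5520*I*r - 5760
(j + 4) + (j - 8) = 2*j - 4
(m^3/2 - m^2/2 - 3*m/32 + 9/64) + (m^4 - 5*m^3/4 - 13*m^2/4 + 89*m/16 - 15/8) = m^4 - 3*m^3/4 - 15*m^2/4 + 175*m/32 - 111/64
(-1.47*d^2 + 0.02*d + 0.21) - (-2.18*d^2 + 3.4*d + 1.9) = 0.71*d^2 - 3.38*d - 1.69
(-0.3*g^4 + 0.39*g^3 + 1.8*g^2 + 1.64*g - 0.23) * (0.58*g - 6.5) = -0.174*g^5 + 2.1762*g^4 - 1.491*g^3 - 10.7488*g^2 - 10.7934*g + 1.495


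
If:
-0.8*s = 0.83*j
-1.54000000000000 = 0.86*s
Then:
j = 1.73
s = -1.79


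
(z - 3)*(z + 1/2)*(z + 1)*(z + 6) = z^4 + 9*z^3/2 - 13*z^2 - 51*z/2 - 9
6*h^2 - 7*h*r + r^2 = (-6*h + r)*(-h + r)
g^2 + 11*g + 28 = (g + 4)*(g + 7)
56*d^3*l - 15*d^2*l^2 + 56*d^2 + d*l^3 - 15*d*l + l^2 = (-8*d + l)*(-7*d + l)*(d*l + 1)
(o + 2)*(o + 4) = o^2 + 6*o + 8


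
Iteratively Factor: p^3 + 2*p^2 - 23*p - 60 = (p + 3)*(p^2 - p - 20) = (p + 3)*(p + 4)*(p - 5)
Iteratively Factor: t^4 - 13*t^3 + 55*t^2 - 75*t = (t - 5)*(t^3 - 8*t^2 + 15*t) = (t - 5)^2*(t^2 - 3*t) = t*(t - 5)^2*(t - 3)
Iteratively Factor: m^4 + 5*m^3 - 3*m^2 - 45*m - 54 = (m + 3)*(m^3 + 2*m^2 - 9*m - 18) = (m + 3)^2*(m^2 - m - 6) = (m - 3)*(m + 3)^2*(m + 2)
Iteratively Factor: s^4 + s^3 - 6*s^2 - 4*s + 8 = (s + 2)*(s^3 - s^2 - 4*s + 4) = (s - 1)*(s + 2)*(s^2 - 4) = (s - 2)*(s - 1)*(s + 2)*(s + 2)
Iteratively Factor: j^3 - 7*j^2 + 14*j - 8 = (j - 4)*(j^2 - 3*j + 2) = (j - 4)*(j - 2)*(j - 1)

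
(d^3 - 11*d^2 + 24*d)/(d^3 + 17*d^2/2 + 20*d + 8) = 2*d*(d^2 - 11*d + 24)/(2*d^3 + 17*d^2 + 40*d + 16)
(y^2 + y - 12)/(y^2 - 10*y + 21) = (y + 4)/(y - 7)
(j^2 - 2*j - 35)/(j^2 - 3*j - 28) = (j + 5)/(j + 4)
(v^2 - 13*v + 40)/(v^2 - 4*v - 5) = (v - 8)/(v + 1)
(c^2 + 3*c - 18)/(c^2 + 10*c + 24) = (c - 3)/(c + 4)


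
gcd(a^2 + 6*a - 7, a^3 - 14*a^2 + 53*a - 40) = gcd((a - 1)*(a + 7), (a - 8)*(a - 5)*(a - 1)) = a - 1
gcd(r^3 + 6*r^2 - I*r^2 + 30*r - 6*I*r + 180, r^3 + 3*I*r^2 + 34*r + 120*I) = r^2 - I*r + 30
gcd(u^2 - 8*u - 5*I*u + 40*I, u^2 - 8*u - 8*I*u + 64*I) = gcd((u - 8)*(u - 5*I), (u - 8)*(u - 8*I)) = u - 8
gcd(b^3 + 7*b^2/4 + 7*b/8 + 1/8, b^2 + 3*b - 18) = 1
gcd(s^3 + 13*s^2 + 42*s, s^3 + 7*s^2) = s^2 + 7*s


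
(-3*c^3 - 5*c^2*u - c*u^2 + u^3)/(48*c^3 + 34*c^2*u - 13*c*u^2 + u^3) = (-3*c^2 - 2*c*u + u^2)/(48*c^2 - 14*c*u + u^2)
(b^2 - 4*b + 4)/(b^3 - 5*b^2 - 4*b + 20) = (b - 2)/(b^2 - 3*b - 10)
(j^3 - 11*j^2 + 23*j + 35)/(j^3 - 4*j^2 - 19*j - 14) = (j - 5)/(j + 2)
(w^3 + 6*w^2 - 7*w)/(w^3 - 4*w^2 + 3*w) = (w + 7)/(w - 3)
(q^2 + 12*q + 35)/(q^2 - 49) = (q + 5)/(q - 7)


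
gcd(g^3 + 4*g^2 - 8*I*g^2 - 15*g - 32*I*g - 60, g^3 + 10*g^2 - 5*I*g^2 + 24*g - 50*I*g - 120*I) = g^2 + g*(4 - 5*I) - 20*I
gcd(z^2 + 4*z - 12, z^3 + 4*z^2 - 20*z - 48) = z + 6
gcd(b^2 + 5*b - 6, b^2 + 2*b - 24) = b + 6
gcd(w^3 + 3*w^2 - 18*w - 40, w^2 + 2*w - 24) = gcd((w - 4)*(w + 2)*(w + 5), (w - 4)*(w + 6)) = w - 4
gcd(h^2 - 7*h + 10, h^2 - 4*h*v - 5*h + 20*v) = h - 5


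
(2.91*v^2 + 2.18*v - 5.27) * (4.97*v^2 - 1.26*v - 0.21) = 14.4627*v^4 + 7.168*v^3 - 29.5498*v^2 + 6.1824*v + 1.1067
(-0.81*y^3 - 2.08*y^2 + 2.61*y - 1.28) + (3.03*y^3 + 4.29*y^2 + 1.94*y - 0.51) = 2.22*y^3 + 2.21*y^2 + 4.55*y - 1.79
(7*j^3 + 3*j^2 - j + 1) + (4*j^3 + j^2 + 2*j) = 11*j^3 + 4*j^2 + j + 1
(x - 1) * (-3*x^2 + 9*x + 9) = -3*x^3 + 12*x^2 - 9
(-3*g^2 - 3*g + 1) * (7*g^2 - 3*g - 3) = -21*g^4 - 12*g^3 + 25*g^2 + 6*g - 3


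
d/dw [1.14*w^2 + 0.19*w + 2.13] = 2.28*w + 0.19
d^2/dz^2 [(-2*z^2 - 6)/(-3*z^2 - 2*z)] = 12*(-2*z^3 + 27*z^2 + 18*z + 4)/(z^3*(27*z^3 + 54*z^2 + 36*z + 8))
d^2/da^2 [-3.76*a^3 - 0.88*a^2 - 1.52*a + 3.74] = -22.56*a - 1.76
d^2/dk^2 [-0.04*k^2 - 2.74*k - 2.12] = -0.0800000000000000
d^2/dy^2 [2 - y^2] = -2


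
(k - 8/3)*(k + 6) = k^2 + 10*k/3 - 16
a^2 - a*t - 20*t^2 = (a - 5*t)*(a + 4*t)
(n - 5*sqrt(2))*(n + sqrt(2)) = n^2 - 4*sqrt(2)*n - 10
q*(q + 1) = q^2 + q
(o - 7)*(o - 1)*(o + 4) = o^3 - 4*o^2 - 25*o + 28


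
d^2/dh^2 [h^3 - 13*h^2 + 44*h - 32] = 6*h - 26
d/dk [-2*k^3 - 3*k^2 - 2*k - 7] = -6*k^2 - 6*k - 2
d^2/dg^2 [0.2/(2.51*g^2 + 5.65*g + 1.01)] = (-2.52004*g^2 - 5.6726*g + 0.2*(5.02*g + 5.65)*(10.04*g + 11.3) - 1.01404)/(2.51*g^2 + 5.65*g + 1.01)^3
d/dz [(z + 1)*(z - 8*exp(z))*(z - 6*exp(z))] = -14*z^2*exp(z) + 3*z^2 + 96*z*exp(2*z) - 42*z*exp(z) + 2*z + 144*exp(2*z) - 14*exp(z)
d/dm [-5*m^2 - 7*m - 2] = -10*m - 7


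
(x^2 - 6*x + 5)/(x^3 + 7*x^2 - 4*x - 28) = (x^2 - 6*x + 5)/(x^3 + 7*x^2 - 4*x - 28)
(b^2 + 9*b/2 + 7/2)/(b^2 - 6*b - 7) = (b + 7/2)/(b - 7)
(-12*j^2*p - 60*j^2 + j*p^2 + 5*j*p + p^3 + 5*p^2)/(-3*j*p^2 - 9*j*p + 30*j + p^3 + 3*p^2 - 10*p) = (4*j + p)/(p - 2)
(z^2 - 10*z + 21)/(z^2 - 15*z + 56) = (z - 3)/(z - 8)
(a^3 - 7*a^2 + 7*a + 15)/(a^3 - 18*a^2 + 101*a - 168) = (a^2 - 4*a - 5)/(a^2 - 15*a + 56)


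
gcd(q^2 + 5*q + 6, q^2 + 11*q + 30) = 1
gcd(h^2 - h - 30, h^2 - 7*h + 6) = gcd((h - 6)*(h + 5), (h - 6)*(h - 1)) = h - 6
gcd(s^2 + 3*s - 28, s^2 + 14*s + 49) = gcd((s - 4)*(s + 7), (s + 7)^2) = s + 7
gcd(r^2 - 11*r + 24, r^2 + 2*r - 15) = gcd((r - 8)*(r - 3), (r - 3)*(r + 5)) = r - 3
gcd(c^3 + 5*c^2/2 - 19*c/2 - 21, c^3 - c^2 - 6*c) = c^2 - c - 6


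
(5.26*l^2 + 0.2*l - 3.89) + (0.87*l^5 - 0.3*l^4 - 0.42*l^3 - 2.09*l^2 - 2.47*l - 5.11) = 0.87*l^5 - 0.3*l^4 - 0.42*l^3 + 3.17*l^2 - 2.27*l - 9.0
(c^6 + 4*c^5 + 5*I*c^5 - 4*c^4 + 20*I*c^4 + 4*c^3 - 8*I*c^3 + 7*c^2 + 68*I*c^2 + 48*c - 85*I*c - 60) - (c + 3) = c^6 + 4*c^5 + 5*I*c^5 - 4*c^4 + 20*I*c^4 + 4*c^3 - 8*I*c^3 + 7*c^2 + 68*I*c^2 + 47*c - 85*I*c - 63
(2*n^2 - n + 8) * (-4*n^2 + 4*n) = -8*n^4 + 12*n^3 - 36*n^2 + 32*n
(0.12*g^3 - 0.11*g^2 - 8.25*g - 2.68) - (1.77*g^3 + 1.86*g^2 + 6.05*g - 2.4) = -1.65*g^3 - 1.97*g^2 - 14.3*g - 0.28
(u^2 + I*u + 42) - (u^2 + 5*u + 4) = -5*u + I*u + 38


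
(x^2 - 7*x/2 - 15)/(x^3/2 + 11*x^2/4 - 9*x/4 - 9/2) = 2*(2*x^2 - 7*x - 30)/(2*x^3 + 11*x^2 - 9*x - 18)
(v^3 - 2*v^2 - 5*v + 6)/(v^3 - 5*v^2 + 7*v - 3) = (v + 2)/(v - 1)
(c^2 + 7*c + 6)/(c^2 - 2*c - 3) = (c + 6)/(c - 3)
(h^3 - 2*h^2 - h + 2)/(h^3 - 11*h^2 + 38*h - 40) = (h^2 - 1)/(h^2 - 9*h + 20)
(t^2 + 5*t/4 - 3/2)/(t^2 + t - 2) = (t - 3/4)/(t - 1)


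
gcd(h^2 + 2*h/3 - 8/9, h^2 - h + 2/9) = h - 2/3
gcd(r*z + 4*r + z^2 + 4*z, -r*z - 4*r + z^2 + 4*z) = z + 4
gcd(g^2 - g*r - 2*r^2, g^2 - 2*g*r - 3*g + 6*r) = -g + 2*r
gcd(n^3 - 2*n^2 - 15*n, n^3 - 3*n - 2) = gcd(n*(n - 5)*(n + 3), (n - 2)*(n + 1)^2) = 1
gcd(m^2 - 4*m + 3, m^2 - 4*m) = 1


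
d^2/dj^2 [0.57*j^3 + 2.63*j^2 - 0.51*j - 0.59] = 3.42*j + 5.26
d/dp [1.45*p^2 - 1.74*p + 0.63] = 2.9*p - 1.74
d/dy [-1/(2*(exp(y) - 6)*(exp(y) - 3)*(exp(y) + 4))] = ((exp(y) - 6)*(exp(y) - 3) + (exp(y) - 6)*(exp(y) + 4) + (exp(y) - 3)*(exp(y) + 4))*exp(y)/(2*(exp(y) - 6)^2*(exp(y) - 3)^2*(exp(y) + 4)^2)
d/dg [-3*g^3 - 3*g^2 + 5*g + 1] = -9*g^2 - 6*g + 5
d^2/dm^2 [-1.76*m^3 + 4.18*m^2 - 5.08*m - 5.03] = 8.36 - 10.56*m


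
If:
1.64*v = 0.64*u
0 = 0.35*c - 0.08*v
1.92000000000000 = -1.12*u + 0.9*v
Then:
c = -0.22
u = -2.50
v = -0.97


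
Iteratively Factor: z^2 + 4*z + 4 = (z + 2)*(z + 2)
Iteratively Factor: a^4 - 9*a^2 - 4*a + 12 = (a - 1)*(a^3 + a^2 - 8*a - 12) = (a - 1)*(a + 2)*(a^2 - a - 6) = (a - 3)*(a - 1)*(a + 2)*(a + 2)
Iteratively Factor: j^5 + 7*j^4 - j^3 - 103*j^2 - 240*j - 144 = (j + 4)*(j^4 + 3*j^3 - 13*j^2 - 51*j - 36) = (j + 3)*(j + 4)*(j^3 - 13*j - 12) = (j - 4)*(j + 3)*(j + 4)*(j^2 + 4*j + 3) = (j - 4)*(j + 3)^2*(j + 4)*(j + 1)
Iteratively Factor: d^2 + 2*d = (d)*(d + 2)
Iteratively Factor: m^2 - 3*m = (m)*(m - 3)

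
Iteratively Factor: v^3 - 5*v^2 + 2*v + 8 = (v - 2)*(v^2 - 3*v - 4) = (v - 2)*(v + 1)*(v - 4)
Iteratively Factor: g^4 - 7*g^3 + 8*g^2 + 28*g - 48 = (g - 3)*(g^3 - 4*g^2 - 4*g + 16) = (g - 3)*(g - 2)*(g^2 - 2*g - 8) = (g - 4)*(g - 3)*(g - 2)*(g + 2)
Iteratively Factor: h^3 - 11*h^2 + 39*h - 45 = (h - 5)*(h^2 - 6*h + 9) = (h - 5)*(h - 3)*(h - 3)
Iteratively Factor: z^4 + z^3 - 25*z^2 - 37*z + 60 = (z + 3)*(z^3 - 2*z^2 - 19*z + 20) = (z + 3)*(z + 4)*(z^2 - 6*z + 5) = (z - 5)*(z + 3)*(z + 4)*(z - 1)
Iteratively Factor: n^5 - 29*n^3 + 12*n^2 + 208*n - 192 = (n - 3)*(n^4 + 3*n^3 - 20*n^2 - 48*n + 64) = (n - 3)*(n + 4)*(n^3 - n^2 - 16*n + 16) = (n - 4)*(n - 3)*(n + 4)*(n^2 + 3*n - 4) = (n - 4)*(n - 3)*(n + 4)^2*(n - 1)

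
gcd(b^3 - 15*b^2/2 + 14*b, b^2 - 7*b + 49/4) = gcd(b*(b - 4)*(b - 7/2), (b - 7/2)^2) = b - 7/2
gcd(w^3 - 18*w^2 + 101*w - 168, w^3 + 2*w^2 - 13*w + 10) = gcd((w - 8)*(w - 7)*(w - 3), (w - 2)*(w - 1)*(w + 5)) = 1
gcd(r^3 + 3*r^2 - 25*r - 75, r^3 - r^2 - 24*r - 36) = r + 3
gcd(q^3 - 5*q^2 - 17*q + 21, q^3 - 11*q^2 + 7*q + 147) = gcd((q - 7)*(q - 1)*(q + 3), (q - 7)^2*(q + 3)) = q^2 - 4*q - 21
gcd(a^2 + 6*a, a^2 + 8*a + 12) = a + 6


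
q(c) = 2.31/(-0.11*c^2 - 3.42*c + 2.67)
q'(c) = 2.31*(0.22*c + 3.42)/(-0.11*c^2 - 3.42*c + 2.67)^2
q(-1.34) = 0.33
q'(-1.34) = 0.15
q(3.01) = -0.27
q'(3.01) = 0.13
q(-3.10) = 0.19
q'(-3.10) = 0.04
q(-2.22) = 0.24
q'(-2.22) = 0.07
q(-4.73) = 0.14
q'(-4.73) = 0.02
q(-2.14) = 0.24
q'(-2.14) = 0.08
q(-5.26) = 0.13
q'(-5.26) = 0.02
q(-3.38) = 0.18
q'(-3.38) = 0.04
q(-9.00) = 0.09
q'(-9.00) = 0.01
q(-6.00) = 0.12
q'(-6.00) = 0.01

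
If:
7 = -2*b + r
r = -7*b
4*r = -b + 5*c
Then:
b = -7/9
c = 21/5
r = 49/9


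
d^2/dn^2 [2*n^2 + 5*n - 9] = 4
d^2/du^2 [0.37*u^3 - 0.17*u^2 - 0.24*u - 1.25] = 2.22*u - 0.34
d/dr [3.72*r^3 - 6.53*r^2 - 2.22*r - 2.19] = 11.16*r^2 - 13.06*r - 2.22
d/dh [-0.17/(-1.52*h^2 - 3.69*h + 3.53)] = (-0.5168*h - 0.6273)/(1.52*h^2 + 3.69*h - 3.53)^2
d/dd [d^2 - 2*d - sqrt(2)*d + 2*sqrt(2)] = 2*d - 2 - sqrt(2)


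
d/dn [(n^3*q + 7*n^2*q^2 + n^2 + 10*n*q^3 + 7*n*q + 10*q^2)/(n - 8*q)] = (2*n^3*q - 17*n^2*q^2 + n^2 - 112*n*q^3 - 16*n*q - 80*q^4 - 66*q^2)/(n^2 - 16*n*q + 64*q^2)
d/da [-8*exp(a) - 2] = -8*exp(a)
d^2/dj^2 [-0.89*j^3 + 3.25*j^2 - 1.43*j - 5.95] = 6.5 - 5.34*j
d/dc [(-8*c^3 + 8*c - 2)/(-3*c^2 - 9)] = 4*(2*c^4 + 20*c^2 - c - 6)/(3*(c^4 + 6*c^2 + 9))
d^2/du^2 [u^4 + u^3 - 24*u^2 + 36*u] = 12*u^2 + 6*u - 48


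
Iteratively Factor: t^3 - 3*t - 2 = (t - 2)*(t^2 + 2*t + 1) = (t - 2)*(t + 1)*(t + 1)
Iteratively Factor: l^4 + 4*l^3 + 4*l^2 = (l + 2)*(l^3 + 2*l^2) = (l + 2)^2*(l^2) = l*(l + 2)^2*(l)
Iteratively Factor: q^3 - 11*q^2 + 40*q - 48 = (q - 4)*(q^2 - 7*q + 12) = (q - 4)^2*(q - 3)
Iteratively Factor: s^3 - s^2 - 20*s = (s)*(s^2 - s - 20) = s*(s + 4)*(s - 5)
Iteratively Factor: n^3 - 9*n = (n - 3)*(n^2 + 3*n) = n*(n - 3)*(n + 3)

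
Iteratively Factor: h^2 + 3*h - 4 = (h + 4)*(h - 1)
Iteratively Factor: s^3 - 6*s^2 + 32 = (s - 4)*(s^2 - 2*s - 8) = (s - 4)*(s + 2)*(s - 4)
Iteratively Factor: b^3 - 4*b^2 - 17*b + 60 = (b + 4)*(b^2 - 8*b + 15) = (b - 3)*(b + 4)*(b - 5)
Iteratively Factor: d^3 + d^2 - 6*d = (d)*(d^2 + d - 6) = d*(d + 3)*(d - 2)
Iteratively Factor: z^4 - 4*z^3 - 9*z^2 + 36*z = (z + 3)*(z^3 - 7*z^2 + 12*z) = z*(z + 3)*(z^2 - 7*z + 12) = z*(z - 4)*(z + 3)*(z - 3)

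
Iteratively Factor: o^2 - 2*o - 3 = (o - 3)*(o + 1)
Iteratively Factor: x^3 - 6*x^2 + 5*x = (x - 1)*(x^2 - 5*x) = x*(x - 1)*(x - 5)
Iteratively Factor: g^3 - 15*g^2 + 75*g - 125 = (g - 5)*(g^2 - 10*g + 25) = (g - 5)^2*(g - 5)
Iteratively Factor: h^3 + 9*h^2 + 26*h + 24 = (h + 3)*(h^2 + 6*h + 8) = (h + 2)*(h + 3)*(h + 4)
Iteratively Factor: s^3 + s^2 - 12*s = (s - 3)*(s^2 + 4*s) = (s - 3)*(s + 4)*(s)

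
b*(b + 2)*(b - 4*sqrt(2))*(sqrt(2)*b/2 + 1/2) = sqrt(2)*b^4/2 - 7*b^3/2 + sqrt(2)*b^3 - 7*b^2 - 2*sqrt(2)*b^2 - 4*sqrt(2)*b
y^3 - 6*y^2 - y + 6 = (y - 6)*(y - 1)*(y + 1)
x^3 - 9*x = x*(x - 3)*(x + 3)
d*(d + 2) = d^2 + 2*d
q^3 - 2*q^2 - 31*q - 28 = (q - 7)*(q + 1)*(q + 4)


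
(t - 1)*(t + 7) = t^2 + 6*t - 7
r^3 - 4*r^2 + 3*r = r*(r - 3)*(r - 1)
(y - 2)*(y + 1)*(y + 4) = y^3 + 3*y^2 - 6*y - 8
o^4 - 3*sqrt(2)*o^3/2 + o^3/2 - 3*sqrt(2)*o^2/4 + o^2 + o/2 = o*(o + 1/2)*(o - sqrt(2))*(o - sqrt(2)/2)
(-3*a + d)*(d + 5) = -3*a*d - 15*a + d^2 + 5*d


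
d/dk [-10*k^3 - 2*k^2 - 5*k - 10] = -30*k^2 - 4*k - 5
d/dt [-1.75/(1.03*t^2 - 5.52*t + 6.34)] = (3.605*t - 9.66)/(1.03*t^2 - 5.52*t + 6.34)^2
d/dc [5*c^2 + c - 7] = 10*c + 1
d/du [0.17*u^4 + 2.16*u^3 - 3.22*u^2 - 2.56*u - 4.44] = 0.68*u^3 + 6.48*u^2 - 6.44*u - 2.56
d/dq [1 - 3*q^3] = -9*q^2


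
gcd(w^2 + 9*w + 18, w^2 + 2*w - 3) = w + 3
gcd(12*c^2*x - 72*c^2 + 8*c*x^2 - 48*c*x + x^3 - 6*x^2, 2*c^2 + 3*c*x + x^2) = 2*c + x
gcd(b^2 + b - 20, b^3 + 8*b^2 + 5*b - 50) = b + 5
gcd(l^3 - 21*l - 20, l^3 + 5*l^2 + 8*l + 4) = l + 1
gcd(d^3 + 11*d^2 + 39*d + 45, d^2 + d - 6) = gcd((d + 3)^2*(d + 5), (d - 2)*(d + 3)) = d + 3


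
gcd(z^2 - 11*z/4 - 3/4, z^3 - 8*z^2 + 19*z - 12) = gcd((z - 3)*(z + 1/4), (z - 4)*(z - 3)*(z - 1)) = z - 3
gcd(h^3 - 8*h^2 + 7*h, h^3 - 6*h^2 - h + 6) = h - 1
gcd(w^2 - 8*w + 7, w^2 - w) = w - 1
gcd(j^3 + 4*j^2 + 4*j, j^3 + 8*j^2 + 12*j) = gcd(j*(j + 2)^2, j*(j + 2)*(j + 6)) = j^2 + 2*j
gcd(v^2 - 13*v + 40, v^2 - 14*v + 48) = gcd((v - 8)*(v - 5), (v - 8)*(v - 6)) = v - 8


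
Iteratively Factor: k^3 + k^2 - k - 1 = (k + 1)*(k^2 - 1) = (k - 1)*(k + 1)*(k + 1)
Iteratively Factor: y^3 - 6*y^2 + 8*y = (y - 2)*(y^2 - 4*y) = y*(y - 2)*(y - 4)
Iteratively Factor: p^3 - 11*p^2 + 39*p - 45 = (p - 3)*(p^2 - 8*p + 15) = (p - 5)*(p - 3)*(p - 3)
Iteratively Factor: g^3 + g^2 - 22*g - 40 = (g + 4)*(g^2 - 3*g - 10) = (g + 2)*(g + 4)*(g - 5)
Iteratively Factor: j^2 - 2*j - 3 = (j + 1)*(j - 3)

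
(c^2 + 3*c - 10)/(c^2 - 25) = (c - 2)/(c - 5)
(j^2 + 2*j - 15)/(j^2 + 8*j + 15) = (j - 3)/(j + 3)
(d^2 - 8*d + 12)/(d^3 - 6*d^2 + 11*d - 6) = (d - 6)/(d^2 - 4*d + 3)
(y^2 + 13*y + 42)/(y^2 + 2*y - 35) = (y + 6)/(y - 5)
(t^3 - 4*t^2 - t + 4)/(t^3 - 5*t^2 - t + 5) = (t - 4)/(t - 5)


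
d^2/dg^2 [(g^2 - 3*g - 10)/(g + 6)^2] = 6*(14 - 5*g)/(g^4 + 24*g^3 + 216*g^2 + 864*g + 1296)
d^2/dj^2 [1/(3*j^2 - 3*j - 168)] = 2*(j^2 - j - (2*j - 1)^2 - 56)/(3*(-j^2 + j + 56)^3)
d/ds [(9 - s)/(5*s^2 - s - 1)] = (-5*s^2 + s + (s - 9)*(10*s - 1) + 1)/(-5*s^2 + s + 1)^2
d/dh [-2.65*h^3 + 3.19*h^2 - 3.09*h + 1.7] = -7.95*h^2 + 6.38*h - 3.09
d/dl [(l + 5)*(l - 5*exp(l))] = l - (l + 5)*(5*exp(l) - 1) - 5*exp(l)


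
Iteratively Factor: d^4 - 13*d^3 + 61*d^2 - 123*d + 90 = (d - 3)*(d^3 - 10*d^2 + 31*d - 30) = (d - 3)*(d - 2)*(d^2 - 8*d + 15) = (d - 3)^2*(d - 2)*(d - 5)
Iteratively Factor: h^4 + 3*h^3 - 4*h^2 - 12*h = (h + 2)*(h^3 + h^2 - 6*h) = (h + 2)*(h + 3)*(h^2 - 2*h) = (h - 2)*(h + 2)*(h + 3)*(h)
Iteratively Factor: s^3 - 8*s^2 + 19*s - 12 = (s - 4)*(s^2 - 4*s + 3) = (s - 4)*(s - 3)*(s - 1)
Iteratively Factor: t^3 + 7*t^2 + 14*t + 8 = (t + 2)*(t^2 + 5*t + 4) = (t + 1)*(t + 2)*(t + 4)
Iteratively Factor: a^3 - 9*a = (a + 3)*(a^2 - 3*a) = a*(a + 3)*(a - 3)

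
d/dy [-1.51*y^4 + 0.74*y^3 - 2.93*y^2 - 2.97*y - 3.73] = -6.04*y^3 + 2.22*y^2 - 5.86*y - 2.97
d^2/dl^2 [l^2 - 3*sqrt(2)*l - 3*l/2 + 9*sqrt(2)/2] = 2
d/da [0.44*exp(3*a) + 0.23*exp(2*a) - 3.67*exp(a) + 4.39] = (1.32*exp(2*a) + 0.46*exp(a) - 3.67)*exp(a)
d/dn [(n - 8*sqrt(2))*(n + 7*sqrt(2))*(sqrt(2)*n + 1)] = 3*sqrt(2)*n^2 - 2*n - 113*sqrt(2)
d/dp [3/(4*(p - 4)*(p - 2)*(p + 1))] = 3*(-3*p^2 + 10*p - 2)/(4*(p^6 - 10*p^5 + 29*p^4 - 4*p^3 - 76*p^2 + 32*p + 64))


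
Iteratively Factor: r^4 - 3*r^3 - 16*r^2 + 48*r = (r + 4)*(r^3 - 7*r^2 + 12*r) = (r - 4)*(r + 4)*(r^2 - 3*r) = (r - 4)*(r - 3)*(r + 4)*(r)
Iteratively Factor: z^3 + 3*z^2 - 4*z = (z)*(z^2 + 3*z - 4) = z*(z - 1)*(z + 4)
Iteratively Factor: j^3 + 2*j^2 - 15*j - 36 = (j + 3)*(j^2 - j - 12) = (j + 3)^2*(j - 4)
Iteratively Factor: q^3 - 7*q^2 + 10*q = (q)*(q^2 - 7*q + 10) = q*(q - 2)*(q - 5)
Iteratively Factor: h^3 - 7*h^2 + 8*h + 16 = (h - 4)*(h^2 - 3*h - 4) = (h - 4)^2*(h + 1)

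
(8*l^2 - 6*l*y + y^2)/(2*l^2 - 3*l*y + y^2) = (-4*l + y)/(-l + y)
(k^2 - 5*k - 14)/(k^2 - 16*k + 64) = (k^2 - 5*k - 14)/(k^2 - 16*k + 64)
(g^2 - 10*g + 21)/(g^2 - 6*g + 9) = (g - 7)/(g - 3)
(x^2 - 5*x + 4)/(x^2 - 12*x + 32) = (x - 1)/(x - 8)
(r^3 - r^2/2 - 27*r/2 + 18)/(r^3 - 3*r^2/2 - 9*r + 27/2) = (r + 4)/(r + 3)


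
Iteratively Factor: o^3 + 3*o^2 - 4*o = (o - 1)*(o^2 + 4*o) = (o - 1)*(o + 4)*(o)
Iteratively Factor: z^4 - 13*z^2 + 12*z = (z - 3)*(z^3 + 3*z^2 - 4*z) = z*(z - 3)*(z^2 + 3*z - 4) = z*(z - 3)*(z - 1)*(z + 4)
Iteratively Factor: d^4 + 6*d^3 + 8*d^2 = (d + 2)*(d^3 + 4*d^2) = d*(d + 2)*(d^2 + 4*d) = d*(d + 2)*(d + 4)*(d)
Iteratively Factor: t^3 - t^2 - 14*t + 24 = (t - 3)*(t^2 + 2*t - 8) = (t - 3)*(t + 4)*(t - 2)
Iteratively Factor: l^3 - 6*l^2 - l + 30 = (l + 2)*(l^2 - 8*l + 15) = (l - 3)*(l + 2)*(l - 5)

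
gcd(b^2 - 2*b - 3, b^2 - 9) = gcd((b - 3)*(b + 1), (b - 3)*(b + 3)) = b - 3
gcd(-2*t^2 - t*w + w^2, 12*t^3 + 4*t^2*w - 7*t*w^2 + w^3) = 2*t^2 + t*w - w^2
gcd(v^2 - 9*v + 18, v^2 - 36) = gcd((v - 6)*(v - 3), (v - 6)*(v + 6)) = v - 6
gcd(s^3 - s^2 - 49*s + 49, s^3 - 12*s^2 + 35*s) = s - 7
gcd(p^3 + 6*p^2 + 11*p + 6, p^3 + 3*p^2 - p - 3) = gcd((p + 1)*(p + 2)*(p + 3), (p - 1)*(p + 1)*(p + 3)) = p^2 + 4*p + 3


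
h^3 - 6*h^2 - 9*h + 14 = (h - 7)*(h - 1)*(h + 2)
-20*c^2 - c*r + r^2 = (-5*c + r)*(4*c + r)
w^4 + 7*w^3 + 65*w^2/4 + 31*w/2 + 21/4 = (w + 1)^2*(w + 3/2)*(w + 7/2)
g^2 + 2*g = g*(g + 2)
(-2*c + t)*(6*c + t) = -12*c^2 + 4*c*t + t^2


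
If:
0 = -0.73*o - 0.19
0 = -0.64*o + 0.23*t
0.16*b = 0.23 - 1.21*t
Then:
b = 6.91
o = -0.26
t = -0.72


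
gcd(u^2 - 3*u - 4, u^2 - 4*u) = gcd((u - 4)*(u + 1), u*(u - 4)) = u - 4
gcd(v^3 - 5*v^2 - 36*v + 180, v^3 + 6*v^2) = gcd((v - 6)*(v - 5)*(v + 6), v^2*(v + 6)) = v + 6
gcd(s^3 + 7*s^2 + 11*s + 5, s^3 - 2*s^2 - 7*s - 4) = s^2 + 2*s + 1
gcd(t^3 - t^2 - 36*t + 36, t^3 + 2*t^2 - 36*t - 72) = t^2 - 36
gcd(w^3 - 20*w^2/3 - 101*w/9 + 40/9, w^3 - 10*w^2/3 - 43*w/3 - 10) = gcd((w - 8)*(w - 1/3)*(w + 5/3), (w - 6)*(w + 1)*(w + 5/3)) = w + 5/3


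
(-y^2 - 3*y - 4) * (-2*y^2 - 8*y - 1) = 2*y^4 + 14*y^3 + 33*y^2 + 35*y + 4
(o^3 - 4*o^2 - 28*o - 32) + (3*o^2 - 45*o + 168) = o^3 - o^2 - 73*o + 136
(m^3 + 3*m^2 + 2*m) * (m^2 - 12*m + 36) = m^5 - 9*m^4 + 2*m^3 + 84*m^2 + 72*m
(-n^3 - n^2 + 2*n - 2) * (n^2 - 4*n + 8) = -n^5 + 3*n^4 - 2*n^3 - 18*n^2 + 24*n - 16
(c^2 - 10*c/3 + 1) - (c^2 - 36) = 37 - 10*c/3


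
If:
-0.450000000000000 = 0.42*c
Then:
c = -1.07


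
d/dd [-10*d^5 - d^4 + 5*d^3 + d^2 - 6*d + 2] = -50*d^4 - 4*d^3 + 15*d^2 + 2*d - 6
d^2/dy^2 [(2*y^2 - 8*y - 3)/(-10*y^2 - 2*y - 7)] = 24*(70*y^3 + 110*y^2 - 125*y - 34)/(1000*y^6 + 600*y^5 + 2220*y^4 + 848*y^3 + 1554*y^2 + 294*y + 343)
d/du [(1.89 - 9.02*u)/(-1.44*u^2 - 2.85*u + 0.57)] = (-12.9888*u^2 + 5.4432*u + 0.245100000000001)/(2.0736*u^4 + 8.208*u^3 + 6.4809*u^2 - 3.249*u + 0.3249)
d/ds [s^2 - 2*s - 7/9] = 2*s - 2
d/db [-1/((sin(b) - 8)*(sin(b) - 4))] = 2*(sin(b) - 6)*cos(b)/((sin(b) - 8)^2*(sin(b) - 4)^2)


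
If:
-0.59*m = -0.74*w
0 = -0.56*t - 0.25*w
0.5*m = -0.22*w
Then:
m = 0.00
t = 0.00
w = 0.00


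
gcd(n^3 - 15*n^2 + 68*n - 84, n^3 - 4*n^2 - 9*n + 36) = 1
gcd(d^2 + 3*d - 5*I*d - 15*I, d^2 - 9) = d + 3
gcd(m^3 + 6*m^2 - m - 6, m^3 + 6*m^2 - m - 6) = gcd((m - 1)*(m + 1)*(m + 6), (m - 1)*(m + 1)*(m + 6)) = m^3 + 6*m^2 - m - 6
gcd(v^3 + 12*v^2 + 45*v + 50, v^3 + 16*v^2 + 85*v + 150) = v^2 + 10*v + 25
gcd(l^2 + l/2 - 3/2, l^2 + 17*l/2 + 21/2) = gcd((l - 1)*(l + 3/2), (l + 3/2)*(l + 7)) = l + 3/2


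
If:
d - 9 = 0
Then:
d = 9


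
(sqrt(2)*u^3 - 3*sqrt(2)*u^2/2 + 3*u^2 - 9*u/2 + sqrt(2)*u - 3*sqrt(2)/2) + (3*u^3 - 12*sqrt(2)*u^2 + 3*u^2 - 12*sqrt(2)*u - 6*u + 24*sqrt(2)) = sqrt(2)*u^3 + 3*u^3 - 27*sqrt(2)*u^2/2 + 6*u^2 - 11*sqrt(2)*u - 21*u/2 + 45*sqrt(2)/2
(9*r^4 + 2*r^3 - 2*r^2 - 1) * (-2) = -18*r^4 - 4*r^3 + 4*r^2 + 2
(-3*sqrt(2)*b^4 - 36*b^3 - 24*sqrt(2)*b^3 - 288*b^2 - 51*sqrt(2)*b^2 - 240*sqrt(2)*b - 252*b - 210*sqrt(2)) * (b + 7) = -3*sqrt(2)*b^5 - 45*sqrt(2)*b^4 - 36*b^4 - 540*b^3 - 219*sqrt(2)*b^3 - 2268*b^2 - 597*sqrt(2)*b^2 - 1890*sqrt(2)*b - 1764*b - 1470*sqrt(2)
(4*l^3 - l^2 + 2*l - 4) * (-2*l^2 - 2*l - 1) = -8*l^5 - 6*l^4 - 6*l^3 + 5*l^2 + 6*l + 4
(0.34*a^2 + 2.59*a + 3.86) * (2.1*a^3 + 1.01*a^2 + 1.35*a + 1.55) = 0.714*a^5 + 5.7824*a^4 + 11.1809*a^3 + 7.9221*a^2 + 9.2255*a + 5.983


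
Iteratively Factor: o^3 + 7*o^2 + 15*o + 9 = (o + 3)*(o^2 + 4*o + 3) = (o + 3)^2*(o + 1)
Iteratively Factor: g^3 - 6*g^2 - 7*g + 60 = (g - 5)*(g^2 - g - 12) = (g - 5)*(g - 4)*(g + 3)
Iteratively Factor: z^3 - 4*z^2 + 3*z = (z)*(z^2 - 4*z + 3) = z*(z - 1)*(z - 3)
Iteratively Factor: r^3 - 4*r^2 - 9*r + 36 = (r + 3)*(r^2 - 7*r + 12) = (r - 4)*(r + 3)*(r - 3)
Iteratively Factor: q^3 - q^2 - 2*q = (q - 2)*(q^2 + q) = (q - 2)*(q + 1)*(q)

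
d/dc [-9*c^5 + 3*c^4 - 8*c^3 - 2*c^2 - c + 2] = -45*c^4 + 12*c^3 - 24*c^2 - 4*c - 1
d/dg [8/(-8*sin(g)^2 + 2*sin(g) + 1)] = 16*(8*sin(g) - 1)*cos(g)/(-8*sin(g)^2 + 2*sin(g) + 1)^2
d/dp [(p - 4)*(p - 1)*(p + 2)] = 3*p^2 - 6*p - 6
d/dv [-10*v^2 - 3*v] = -20*v - 3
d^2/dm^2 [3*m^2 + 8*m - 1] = 6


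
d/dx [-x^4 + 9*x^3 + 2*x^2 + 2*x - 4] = -4*x^3 + 27*x^2 + 4*x + 2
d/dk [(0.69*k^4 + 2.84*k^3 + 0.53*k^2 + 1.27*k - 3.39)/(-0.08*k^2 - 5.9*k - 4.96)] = (-0.1104*k^5 - 12.4402*k^4 - 47.2016*k^3 - 45.2846*k^2 - 5.8*k - 26.3002)/(0.0064*k^4 + 0.944*k^3 + 35.6036*k^2 + 58.528*k + 24.6016)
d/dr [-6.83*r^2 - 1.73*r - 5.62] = -13.66*r - 1.73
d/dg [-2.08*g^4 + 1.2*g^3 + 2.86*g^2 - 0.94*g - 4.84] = -8.32*g^3 + 3.6*g^2 + 5.72*g - 0.94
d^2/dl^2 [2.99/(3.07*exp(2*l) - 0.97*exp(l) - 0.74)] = ((2.9003 - 36.7172*exp(l))*(-3.07*exp(2*l) + 0.97*exp(l) + 0.74) - 2.99*(6.14*exp(l) - 0.97)*(12.28*exp(l) - 1.94)*exp(l))*exp(l)/(-3.07*exp(2*l) + 0.97*exp(l) + 0.74)^3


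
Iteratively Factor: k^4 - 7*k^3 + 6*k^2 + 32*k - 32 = (k + 2)*(k^3 - 9*k^2 + 24*k - 16) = (k - 4)*(k + 2)*(k^2 - 5*k + 4) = (k - 4)^2*(k + 2)*(k - 1)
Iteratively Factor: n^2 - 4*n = (n - 4)*(n)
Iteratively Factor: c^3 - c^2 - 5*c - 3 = (c + 1)*(c^2 - 2*c - 3) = (c - 3)*(c + 1)*(c + 1)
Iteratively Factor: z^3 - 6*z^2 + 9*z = (z)*(z^2 - 6*z + 9) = z*(z - 3)*(z - 3)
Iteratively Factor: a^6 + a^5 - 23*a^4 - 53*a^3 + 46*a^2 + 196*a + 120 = (a + 1)*(a^5 - 23*a^3 - 30*a^2 + 76*a + 120) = (a + 1)*(a + 2)*(a^4 - 2*a^3 - 19*a^2 + 8*a + 60) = (a - 2)*(a + 1)*(a + 2)*(a^3 - 19*a - 30) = (a - 5)*(a - 2)*(a + 1)*(a + 2)*(a^2 + 5*a + 6) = (a - 5)*(a - 2)*(a + 1)*(a + 2)^2*(a + 3)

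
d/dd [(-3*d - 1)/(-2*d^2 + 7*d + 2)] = (-6*d^2 - 4*d + 1)/(4*d^4 - 28*d^3 + 41*d^2 + 28*d + 4)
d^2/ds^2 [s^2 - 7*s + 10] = 2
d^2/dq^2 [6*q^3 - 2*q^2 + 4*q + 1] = 36*q - 4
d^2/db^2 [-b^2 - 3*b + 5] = -2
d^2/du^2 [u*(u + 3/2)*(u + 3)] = 6*u + 9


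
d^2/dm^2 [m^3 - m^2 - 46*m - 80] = 6*m - 2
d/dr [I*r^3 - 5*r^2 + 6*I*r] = 3*I*r^2 - 10*r + 6*I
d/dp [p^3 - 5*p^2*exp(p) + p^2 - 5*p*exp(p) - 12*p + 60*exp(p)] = -5*p^2*exp(p) + 3*p^2 - 15*p*exp(p) + 2*p + 55*exp(p) - 12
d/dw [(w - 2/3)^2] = 2*w - 4/3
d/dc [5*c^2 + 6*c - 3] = 10*c + 6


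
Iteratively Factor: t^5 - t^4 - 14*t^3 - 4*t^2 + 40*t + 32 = (t - 2)*(t^4 + t^3 - 12*t^2 - 28*t - 16) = (t - 2)*(t + 2)*(t^3 - t^2 - 10*t - 8) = (t - 2)*(t + 1)*(t + 2)*(t^2 - 2*t - 8) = (t - 2)*(t + 1)*(t + 2)^2*(t - 4)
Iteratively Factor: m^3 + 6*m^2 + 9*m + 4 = (m + 1)*(m^2 + 5*m + 4) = (m + 1)^2*(m + 4)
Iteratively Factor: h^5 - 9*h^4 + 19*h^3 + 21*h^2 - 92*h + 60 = (h - 2)*(h^4 - 7*h^3 + 5*h^2 + 31*h - 30) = (h - 2)*(h + 2)*(h^3 - 9*h^2 + 23*h - 15) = (h - 2)*(h - 1)*(h + 2)*(h^2 - 8*h + 15) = (h - 5)*(h - 2)*(h - 1)*(h + 2)*(h - 3)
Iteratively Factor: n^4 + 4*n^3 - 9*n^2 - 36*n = (n)*(n^3 + 4*n^2 - 9*n - 36) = n*(n + 4)*(n^2 - 9) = n*(n - 3)*(n + 4)*(n + 3)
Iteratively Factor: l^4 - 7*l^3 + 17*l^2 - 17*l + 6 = (l - 1)*(l^3 - 6*l^2 + 11*l - 6) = (l - 2)*(l - 1)*(l^2 - 4*l + 3) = (l - 2)*(l - 1)^2*(l - 3)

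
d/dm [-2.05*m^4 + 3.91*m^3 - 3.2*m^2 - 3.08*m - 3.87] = -8.2*m^3 + 11.73*m^2 - 6.4*m - 3.08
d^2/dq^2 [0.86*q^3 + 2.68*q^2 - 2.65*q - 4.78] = 5.16*q + 5.36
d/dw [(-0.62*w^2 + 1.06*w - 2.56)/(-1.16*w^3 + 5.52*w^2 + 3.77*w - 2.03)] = (-0.7192*w^4 + 2.4592*w^3 - 17.0974*w^2 + 30.7796*w + 7.4994)/(1.3456*w^6 - 12.8064*w^5 + 21.724*w^4 + 46.3304*w^3 - 8.1983*w^2 - 15.3062*w + 4.1209)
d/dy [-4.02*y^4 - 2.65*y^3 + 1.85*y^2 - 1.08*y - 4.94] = -16.08*y^3 - 7.95*y^2 + 3.7*y - 1.08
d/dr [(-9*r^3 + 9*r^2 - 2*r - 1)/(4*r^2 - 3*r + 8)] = (-36*r^4 + 54*r^3 - 235*r^2 + 152*r - 19)/(16*r^4 - 24*r^3 + 73*r^2 - 48*r + 64)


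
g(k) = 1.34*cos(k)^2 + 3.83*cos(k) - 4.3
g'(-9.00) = 0.57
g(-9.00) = -6.68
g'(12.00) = 3.27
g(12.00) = -0.11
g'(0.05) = -0.33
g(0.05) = 0.86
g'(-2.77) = 0.48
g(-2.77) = -6.71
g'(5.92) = 2.25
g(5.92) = 0.45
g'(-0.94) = 4.37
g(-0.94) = -1.57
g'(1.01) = -4.45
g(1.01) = -1.88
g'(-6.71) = 2.60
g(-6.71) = 0.30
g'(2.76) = -0.50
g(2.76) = -6.70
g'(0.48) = -2.87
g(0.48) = 0.15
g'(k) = -2.68*sin(k)*cos(k) - 3.83*sin(k)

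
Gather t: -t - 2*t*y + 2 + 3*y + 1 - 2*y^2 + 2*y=t*(-2*y - 1) - 2*y^2 + 5*y + 3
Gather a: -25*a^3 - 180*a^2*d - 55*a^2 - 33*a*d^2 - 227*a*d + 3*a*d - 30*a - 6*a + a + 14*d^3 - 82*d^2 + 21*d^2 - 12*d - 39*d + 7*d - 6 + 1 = -25*a^3 + a^2*(-180*d - 55) + a*(-33*d^2 - 224*d - 35) + 14*d^3 - 61*d^2 - 44*d - 5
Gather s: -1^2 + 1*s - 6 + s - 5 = 2*s - 12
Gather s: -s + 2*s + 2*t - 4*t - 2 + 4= s - 2*t + 2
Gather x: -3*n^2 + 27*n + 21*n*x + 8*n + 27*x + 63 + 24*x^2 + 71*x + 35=-3*n^2 + 35*n + 24*x^2 + x*(21*n + 98) + 98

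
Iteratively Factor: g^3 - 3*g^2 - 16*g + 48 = (g - 3)*(g^2 - 16) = (g - 4)*(g - 3)*(g + 4)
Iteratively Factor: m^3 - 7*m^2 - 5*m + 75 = (m - 5)*(m^2 - 2*m - 15) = (m - 5)*(m + 3)*(m - 5)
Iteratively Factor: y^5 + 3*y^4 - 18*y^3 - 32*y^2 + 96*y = (y)*(y^4 + 3*y^3 - 18*y^2 - 32*y + 96) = y*(y + 4)*(y^3 - y^2 - 14*y + 24) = y*(y + 4)^2*(y^2 - 5*y + 6) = y*(y - 3)*(y + 4)^2*(y - 2)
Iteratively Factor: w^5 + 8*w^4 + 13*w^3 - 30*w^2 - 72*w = (w + 3)*(w^4 + 5*w^3 - 2*w^2 - 24*w) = (w + 3)^2*(w^3 + 2*w^2 - 8*w) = (w + 3)^2*(w + 4)*(w^2 - 2*w) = w*(w + 3)^2*(w + 4)*(w - 2)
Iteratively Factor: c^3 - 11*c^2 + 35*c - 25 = (c - 5)*(c^2 - 6*c + 5) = (c - 5)*(c - 1)*(c - 5)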